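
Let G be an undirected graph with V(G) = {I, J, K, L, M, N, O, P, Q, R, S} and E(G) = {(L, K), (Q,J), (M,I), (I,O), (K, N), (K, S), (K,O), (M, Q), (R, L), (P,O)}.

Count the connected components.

From I: component {I, J, K, L, M, N, O, P, Q, R, S}.
That's 1 component.

1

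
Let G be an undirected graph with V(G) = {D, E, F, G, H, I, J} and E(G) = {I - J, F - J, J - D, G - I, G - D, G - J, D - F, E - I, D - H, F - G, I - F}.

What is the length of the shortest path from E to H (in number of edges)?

4

Distance 0: E.
Distance 1: I.
Distance 2: F, G, J.
Distance 3: D.
Distance 4: H — contains H.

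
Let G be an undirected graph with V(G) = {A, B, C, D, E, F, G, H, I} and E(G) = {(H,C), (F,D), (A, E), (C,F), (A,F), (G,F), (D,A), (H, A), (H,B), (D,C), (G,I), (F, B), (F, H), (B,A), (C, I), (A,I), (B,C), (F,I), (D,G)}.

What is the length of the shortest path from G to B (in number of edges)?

2

Distance 0: G.
Distance 1: D, F, I.
Distance 2: A, B, C, H — contains B.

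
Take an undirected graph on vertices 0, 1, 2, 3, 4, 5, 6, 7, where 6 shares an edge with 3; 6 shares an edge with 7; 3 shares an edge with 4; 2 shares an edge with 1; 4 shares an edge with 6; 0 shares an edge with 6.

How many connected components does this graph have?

3

From 0: component {0, 3, 4, 6, 7}.
From 1: component {1, 2}.
From 5: component {5}.
That's 3 components.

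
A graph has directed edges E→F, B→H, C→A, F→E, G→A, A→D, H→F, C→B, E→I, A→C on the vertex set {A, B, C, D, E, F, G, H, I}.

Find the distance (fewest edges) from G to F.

Distance 0: G.
Distance 1: A.
Distance 2: C, D.
Distance 3: B.
Distance 4: H.
Distance 5: F — contains F.

5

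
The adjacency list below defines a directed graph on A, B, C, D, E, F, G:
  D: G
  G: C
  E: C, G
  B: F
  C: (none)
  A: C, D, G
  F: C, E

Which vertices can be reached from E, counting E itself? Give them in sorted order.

C, E, G

Start at E.
Its neighbours: C, G.
Nothing further is reachable.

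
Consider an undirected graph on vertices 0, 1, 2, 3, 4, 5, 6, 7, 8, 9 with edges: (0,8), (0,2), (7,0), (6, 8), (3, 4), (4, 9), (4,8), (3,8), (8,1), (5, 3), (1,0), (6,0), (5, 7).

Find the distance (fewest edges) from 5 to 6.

3

Distance 0: 5.
Distance 1: 3, 7.
Distance 2: 0, 4, 8.
Distance 3: 1, 2, 6, 9 — contains 6.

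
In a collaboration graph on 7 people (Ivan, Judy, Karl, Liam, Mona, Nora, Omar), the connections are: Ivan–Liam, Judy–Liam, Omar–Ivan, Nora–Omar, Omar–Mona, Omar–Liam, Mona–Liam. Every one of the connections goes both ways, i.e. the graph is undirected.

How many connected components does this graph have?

From Ivan: component {Ivan, Judy, Liam, Mona, Nora, Omar}.
From Karl: component {Karl}.
That's 2 components.

2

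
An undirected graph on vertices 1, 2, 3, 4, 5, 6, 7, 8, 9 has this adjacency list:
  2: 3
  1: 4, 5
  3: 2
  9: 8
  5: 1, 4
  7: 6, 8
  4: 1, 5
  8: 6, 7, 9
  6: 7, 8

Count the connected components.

3

From 1: component {1, 4, 5}.
From 2: component {2, 3}.
From 6: component {6, 7, 8, 9}.
That's 3 components.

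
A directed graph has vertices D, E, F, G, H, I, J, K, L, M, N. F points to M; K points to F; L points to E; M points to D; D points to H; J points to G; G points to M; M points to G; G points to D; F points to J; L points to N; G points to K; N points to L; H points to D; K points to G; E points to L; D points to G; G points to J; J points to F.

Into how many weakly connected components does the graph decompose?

From D: component {D, F, G, H, J, K, M}.
From E: component {E, L, N}.
From I: component {I}.
That's 3 components.

3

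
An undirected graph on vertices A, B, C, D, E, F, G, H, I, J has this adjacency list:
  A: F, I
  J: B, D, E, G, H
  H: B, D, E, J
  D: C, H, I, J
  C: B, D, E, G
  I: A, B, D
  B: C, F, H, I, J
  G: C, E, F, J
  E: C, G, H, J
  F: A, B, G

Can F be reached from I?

Yes

Explore from I.
Distance 1: reach A, B, D.
Distance 2: reach C, F, H, J.
Found F.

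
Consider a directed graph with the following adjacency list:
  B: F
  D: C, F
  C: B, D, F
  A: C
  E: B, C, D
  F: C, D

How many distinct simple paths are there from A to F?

A→C→B→F
A→C→D→F
A→C→F

3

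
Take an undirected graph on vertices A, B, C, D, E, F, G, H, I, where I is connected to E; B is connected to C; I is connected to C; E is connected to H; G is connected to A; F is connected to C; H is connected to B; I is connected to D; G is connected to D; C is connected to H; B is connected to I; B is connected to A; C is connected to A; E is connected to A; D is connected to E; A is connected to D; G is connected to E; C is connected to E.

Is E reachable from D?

Explore from D.
Distance 1: reach A, E, G, I.
Found E.

Yes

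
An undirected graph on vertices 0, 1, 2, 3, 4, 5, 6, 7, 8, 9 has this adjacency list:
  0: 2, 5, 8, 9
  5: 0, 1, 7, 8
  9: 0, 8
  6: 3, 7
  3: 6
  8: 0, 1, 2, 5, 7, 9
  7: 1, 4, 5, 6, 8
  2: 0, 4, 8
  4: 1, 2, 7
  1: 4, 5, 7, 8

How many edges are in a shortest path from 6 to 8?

Distance 0: 6.
Distance 1: 3, 7.
Distance 2: 1, 4, 5, 8 — contains 8.

2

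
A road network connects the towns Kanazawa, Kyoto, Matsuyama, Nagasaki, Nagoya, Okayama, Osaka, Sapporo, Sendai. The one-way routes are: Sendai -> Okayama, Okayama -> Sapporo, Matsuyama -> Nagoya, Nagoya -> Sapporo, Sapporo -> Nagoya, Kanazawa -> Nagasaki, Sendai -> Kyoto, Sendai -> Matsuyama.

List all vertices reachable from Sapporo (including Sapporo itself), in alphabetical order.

Start at Sapporo.
Its neighbours: Nagoya.
Nothing further is reachable.

Nagoya, Sapporo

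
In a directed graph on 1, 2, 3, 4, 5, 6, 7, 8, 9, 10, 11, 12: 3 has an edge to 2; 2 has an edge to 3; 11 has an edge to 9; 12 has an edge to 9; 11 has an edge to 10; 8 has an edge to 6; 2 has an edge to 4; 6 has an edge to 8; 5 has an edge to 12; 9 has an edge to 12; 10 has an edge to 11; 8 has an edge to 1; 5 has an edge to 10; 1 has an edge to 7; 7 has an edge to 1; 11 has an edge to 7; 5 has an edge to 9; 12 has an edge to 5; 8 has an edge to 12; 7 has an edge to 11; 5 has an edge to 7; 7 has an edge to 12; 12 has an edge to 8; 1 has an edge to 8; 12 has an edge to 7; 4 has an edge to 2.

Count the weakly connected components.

From 1: component {1, 5, 6, 7, 8, 9, 10, 11, 12}.
From 2: component {2, 3, 4}.
That's 2 components.

2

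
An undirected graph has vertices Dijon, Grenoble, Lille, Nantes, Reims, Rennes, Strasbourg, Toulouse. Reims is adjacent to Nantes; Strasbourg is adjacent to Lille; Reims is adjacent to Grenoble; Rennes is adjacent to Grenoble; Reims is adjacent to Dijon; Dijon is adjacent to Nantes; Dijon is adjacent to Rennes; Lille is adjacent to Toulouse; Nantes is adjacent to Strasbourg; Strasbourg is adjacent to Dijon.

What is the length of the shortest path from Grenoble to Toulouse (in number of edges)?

Distance 0: Grenoble.
Distance 1: Reims, Rennes.
Distance 2: Dijon, Nantes.
Distance 3: Strasbourg.
Distance 4: Lille.
Distance 5: Toulouse — contains Toulouse.

5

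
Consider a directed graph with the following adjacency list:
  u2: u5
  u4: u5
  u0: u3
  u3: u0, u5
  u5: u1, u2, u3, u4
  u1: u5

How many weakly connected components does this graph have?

1

From u0: component {u0, u1, u2, u3, u4, u5}.
That's 1 component.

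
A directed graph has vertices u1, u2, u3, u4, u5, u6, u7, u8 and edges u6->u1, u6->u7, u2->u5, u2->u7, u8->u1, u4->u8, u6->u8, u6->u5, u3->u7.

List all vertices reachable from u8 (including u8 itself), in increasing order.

Start at u8.
Its neighbours: u1.
Nothing further is reachable.

u1, u8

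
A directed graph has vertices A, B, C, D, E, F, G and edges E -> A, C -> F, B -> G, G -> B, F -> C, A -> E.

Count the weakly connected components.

4

From A: component {A, E}.
From B: component {B, G}.
From C: component {C, F}.
From D: component {D}.
That's 4 components.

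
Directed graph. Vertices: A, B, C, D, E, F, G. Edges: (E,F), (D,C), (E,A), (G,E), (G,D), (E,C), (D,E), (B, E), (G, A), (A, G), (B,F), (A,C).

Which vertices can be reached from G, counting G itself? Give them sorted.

Start at G.
Its neighbours: A, D, E.
Then their neighbours: C, F.
Nothing further is reachable.

A, C, D, E, F, G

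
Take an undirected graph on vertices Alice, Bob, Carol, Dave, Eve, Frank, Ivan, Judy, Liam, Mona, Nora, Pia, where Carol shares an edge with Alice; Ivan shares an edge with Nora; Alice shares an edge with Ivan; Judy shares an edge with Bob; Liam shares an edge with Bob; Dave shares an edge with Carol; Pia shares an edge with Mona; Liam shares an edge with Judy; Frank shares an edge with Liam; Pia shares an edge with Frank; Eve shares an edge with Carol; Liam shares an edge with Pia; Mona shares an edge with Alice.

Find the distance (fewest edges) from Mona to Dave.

3

Distance 0: Mona.
Distance 1: Alice, Pia.
Distance 2: Carol, Frank, Ivan, Liam.
Distance 3: Bob, Dave, Eve, Judy, Nora — contains Dave.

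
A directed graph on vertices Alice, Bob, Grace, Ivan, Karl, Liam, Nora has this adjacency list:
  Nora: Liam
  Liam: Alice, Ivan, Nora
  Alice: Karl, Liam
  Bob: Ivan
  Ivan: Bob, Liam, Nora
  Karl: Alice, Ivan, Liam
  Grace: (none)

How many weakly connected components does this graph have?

2

From Alice: component {Alice, Bob, Ivan, Karl, Liam, Nora}.
From Grace: component {Grace}.
That's 2 components.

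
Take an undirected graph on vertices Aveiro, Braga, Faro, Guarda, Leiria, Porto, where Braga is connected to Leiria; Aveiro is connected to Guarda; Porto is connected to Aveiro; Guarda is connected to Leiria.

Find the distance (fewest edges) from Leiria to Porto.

Distance 0: Leiria.
Distance 1: Braga, Guarda.
Distance 2: Aveiro.
Distance 3: Porto — contains Porto.

3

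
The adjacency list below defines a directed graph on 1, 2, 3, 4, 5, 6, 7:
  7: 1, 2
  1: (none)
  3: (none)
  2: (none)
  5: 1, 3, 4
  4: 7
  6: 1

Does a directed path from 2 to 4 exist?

No

2 has no outgoing edges, so nothing is reachable from it.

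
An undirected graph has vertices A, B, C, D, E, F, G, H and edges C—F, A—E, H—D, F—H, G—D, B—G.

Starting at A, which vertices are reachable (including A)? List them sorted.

A, E

Start at A.
Its neighbours: E.
Nothing further is reachable.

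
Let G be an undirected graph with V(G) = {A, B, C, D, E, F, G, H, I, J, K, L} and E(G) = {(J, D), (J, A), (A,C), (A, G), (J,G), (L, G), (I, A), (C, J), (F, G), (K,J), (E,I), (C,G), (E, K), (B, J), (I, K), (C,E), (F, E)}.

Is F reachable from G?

Yes

Explore from G.
Distance 1: reach A, C, F, J, L.
Found F.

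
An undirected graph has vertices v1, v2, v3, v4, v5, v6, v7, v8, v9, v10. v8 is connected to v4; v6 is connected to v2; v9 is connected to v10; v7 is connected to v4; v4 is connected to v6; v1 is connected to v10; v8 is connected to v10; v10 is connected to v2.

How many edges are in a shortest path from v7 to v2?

Distance 0: v7.
Distance 1: v4.
Distance 2: v6, v8.
Distance 3: v2, v10 — contains v2.

3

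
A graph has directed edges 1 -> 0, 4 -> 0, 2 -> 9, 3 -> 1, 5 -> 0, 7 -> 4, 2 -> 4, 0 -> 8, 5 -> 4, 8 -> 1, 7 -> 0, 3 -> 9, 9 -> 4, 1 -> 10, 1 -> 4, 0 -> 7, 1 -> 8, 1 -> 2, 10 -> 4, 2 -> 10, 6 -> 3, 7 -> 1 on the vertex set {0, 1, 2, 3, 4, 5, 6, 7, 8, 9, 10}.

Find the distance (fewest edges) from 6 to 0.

Distance 0: 6.
Distance 1: 3.
Distance 2: 1, 9.
Distance 3: 0, 2, 4, 8, 10 — contains 0.

3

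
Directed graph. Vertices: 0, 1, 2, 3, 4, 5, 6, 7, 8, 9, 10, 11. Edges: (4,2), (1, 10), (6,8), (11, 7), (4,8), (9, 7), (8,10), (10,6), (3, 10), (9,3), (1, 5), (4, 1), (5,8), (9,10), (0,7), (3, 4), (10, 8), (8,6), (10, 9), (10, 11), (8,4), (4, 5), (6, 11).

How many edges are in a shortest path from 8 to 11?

Distance 0: 8.
Distance 1: 4, 6, 10.
Distance 2: 1, 2, 5, 9, 11 — contains 11.

2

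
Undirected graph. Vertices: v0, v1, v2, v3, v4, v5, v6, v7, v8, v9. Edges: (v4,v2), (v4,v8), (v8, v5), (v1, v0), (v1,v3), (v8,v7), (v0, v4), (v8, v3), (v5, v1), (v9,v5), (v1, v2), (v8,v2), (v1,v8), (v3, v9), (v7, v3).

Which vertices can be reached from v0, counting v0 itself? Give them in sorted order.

v0, v1, v2, v3, v4, v5, v7, v8, v9

Start at v0.
Its neighbours: v1, v4.
Then their neighbours: v2, v3, v5, v8.
Then next layer: v7, v9.
Nothing further is reachable.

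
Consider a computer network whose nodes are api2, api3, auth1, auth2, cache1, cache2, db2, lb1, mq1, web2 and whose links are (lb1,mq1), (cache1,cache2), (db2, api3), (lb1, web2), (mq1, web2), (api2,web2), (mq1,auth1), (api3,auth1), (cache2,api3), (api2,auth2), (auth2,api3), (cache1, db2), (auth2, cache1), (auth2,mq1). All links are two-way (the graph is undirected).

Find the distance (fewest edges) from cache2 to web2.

Distance 0: cache2.
Distance 1: api3, cache1.
Distance 2: auth1, auth2, db2.
Distance 3: api2, mq1.
Distance 4: lb1, web2 — contains web2.

4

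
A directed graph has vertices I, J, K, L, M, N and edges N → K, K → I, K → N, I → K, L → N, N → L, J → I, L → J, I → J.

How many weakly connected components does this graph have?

2

From I: component {I, J, K, L, N}.
From M: component {M}.
That's 2 components.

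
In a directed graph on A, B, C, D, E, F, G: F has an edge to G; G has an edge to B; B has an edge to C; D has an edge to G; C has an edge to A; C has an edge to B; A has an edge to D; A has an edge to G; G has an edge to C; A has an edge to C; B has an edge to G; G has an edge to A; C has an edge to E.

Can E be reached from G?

Yes

Explore from G.
Distance 1: reach A, B, C.
Distance 2: reach D, E.
Found E.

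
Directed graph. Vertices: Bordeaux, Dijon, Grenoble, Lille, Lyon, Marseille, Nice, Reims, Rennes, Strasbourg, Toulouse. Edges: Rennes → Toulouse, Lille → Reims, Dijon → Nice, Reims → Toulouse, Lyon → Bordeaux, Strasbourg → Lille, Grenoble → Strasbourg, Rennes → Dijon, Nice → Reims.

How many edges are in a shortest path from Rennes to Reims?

3

Distance 0: Rennes.
Distance 1: Dijon, Toulouse.
Distance 2: Nice.
Distance 3: Reims — contains Reims.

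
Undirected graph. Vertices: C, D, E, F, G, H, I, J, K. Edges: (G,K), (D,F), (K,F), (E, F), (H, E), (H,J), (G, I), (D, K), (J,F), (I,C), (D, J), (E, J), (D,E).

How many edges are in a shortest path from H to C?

6

Distance 0: H.
Distance 1: E, J.
Distance 2: D, F.
Distance 3: K.
Distance 4: G.
Distance 5: I.
Distance 6: C — contains C.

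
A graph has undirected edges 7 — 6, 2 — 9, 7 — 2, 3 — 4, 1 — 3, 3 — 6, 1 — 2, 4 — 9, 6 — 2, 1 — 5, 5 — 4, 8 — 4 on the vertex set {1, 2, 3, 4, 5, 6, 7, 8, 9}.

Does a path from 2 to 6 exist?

Yes

Explore from 2.
Distance 1: reach 1, 6, 7, 9.
Found 6.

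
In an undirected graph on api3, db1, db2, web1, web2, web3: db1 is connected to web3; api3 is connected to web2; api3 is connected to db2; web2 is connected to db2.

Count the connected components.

3

From api3: component {api3, db2, web2}.
From db1: component {db1, web3}.
From web1: component {web1}.
That's 3 components.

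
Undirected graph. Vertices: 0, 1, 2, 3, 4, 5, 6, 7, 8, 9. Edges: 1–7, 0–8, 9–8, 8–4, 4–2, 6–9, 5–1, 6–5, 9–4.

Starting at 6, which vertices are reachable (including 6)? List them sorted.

0, 1, 2, 4, 5, 6, 7, 8, 9

Start at 6.
Its neighbours: 5, 9.
Then their neighbours: 1, 4, 8.
Then next layer: 0, 2, 7.
Nothing further is reachable.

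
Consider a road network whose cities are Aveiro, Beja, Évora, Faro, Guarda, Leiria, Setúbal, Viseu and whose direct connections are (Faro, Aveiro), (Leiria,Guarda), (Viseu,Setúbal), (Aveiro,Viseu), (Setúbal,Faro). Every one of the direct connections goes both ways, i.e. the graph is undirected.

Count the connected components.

From Aveiro: component {Aveiro, Faro, Setúbal, Viseu}.
From Beja: component {Beja}.
From Évora: component {Évora}.
From Guarda: component {Guarda, Leiria}.
That's 4 components.

4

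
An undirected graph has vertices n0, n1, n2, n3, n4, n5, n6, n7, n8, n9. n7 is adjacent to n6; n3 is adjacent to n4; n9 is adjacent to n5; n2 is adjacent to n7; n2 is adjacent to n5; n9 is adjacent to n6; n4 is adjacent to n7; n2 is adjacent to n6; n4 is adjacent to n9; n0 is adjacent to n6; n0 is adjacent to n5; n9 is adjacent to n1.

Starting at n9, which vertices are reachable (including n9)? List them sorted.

Start at n9.
Its neighbours: n1, n4, n5, n6.
Then their neighbours: n0, n2, n3, n7.
Nothing further is reachable.

n0, n1, n2, n3, n4, n5, n6, n7, n9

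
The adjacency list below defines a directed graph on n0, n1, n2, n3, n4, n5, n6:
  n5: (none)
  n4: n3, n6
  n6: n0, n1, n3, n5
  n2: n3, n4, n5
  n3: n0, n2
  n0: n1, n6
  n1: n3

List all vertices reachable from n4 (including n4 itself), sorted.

Start at n4.
Its neighbours: n3, n6.
Then their neighbours: n0, n1, n2, n5.
Every vertex is now reached.

n0, n1, n2, n3, n4, n5, n6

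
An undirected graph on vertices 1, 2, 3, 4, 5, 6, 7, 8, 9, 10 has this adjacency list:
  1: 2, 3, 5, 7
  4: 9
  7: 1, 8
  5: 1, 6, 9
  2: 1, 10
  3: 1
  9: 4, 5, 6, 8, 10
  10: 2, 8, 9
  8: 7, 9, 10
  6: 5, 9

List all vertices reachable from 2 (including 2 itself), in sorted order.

1, 2, 3, 4, 5, 6, 7, 8, 9, 10

Start at 2.
Its neighbours: 1, 10.
Then their neighbours: 3, 5, 7, 8, 9.
Then next layer: 4, 6.
Every vertex is now reached.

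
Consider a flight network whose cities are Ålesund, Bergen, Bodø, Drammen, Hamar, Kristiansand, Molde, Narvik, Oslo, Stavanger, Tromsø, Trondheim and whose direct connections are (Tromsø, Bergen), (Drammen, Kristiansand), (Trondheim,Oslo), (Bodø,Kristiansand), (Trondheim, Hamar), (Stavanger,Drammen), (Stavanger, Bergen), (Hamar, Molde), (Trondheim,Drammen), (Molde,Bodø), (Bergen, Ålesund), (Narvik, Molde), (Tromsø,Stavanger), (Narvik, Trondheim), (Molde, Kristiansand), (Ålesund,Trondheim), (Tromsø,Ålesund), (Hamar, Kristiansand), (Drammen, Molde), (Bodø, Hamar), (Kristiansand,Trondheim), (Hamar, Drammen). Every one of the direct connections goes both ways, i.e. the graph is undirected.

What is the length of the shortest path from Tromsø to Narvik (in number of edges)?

Distance 0: Tromsø.
Distance 1: Ålesund, Bergen, Stavanger.
Distance 2: Drammen, Trondheim.
Distance 3: Hamar, Kristiansand, Molde, Narvik, Oslo — contains Narvik.

3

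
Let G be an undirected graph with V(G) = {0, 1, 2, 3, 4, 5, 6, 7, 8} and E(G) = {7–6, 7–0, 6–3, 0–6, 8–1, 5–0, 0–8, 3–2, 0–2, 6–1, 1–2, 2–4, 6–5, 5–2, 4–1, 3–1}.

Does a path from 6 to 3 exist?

Explore from 6.
Distance 1: reach 0, 1, 3, 5, 7.
Found 3.

Yes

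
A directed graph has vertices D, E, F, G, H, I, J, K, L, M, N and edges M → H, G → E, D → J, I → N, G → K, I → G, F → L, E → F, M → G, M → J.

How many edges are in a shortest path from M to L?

Distance 0: M.
Distance 1: G, H, J.
Distance 2: E, K.
Distance 3: F.
Distance 4: L — contains L.

4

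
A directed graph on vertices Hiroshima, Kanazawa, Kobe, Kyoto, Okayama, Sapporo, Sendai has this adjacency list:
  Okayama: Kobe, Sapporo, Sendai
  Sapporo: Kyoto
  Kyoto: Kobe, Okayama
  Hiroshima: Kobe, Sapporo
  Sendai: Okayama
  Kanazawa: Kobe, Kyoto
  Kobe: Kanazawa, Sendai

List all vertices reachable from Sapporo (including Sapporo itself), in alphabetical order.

Kanazawa, Kobe, Kyoto, Okayama, Sapporo, Sendai

Start at Sapporo.
Its neighbours: Kyoto.
Then their neighbours: Kobe, Okayama.
Then next layer: Kanazawa, Sendai.
Nothing further is reachable.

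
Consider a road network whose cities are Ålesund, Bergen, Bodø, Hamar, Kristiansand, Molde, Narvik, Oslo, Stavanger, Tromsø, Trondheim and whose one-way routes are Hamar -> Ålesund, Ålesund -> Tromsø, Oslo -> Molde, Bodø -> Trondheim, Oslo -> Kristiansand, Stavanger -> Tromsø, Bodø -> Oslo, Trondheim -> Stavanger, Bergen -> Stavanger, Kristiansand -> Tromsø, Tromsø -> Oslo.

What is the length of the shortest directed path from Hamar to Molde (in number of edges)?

Distance 0: Hamar.
Distance 1: Ålesund.
Distance 2: Tromsø.
Distance 3: Oslo.
Distance 4: Kristiansand, Molde — contains Molde.

4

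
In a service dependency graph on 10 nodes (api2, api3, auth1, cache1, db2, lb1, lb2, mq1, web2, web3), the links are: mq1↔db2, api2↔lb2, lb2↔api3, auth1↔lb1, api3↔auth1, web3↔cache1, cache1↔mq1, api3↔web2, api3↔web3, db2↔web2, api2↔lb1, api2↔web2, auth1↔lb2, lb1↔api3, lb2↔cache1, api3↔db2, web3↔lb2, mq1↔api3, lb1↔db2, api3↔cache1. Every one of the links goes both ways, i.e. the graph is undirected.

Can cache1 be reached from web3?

Yes

Explore from web3.
Distance 1: reach api3, cache1, lb2.
Found cache1.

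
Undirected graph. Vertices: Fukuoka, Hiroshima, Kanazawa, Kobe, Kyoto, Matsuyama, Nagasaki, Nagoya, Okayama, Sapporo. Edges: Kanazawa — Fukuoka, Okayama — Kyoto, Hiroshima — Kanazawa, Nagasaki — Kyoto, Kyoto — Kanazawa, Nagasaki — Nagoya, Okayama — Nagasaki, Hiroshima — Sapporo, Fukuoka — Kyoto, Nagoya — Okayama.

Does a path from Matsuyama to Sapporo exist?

No

Matsuyama has no edges, so nothing is reachable from it.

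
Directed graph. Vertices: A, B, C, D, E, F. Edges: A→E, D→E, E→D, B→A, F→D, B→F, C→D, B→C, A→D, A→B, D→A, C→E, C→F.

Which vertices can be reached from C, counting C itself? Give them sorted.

A, B, C, D, E, F

Start at C.
Its neighbours: D, E, F.
Then their neighbours: A.
Then next layer: B.
Every vertex is now reached.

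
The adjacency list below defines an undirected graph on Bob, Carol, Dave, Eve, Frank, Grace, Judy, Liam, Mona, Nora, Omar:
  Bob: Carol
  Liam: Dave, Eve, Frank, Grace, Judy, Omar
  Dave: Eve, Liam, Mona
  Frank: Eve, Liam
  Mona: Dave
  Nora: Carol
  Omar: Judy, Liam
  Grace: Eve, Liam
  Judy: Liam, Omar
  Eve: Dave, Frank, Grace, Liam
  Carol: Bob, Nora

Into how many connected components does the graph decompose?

From Bob: component {Bob, Carol, Nora}.
From Dave: component {Dave, Eve, Frank, Grace, Judy, Liam, Mona, Omar}.
That's 2 components.

2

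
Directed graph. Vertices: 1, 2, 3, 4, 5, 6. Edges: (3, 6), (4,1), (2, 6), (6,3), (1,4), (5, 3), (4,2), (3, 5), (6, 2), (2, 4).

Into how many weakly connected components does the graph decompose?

From 1: component {1, 2, 3, 4, 5, 6}.
That's 1 component.

1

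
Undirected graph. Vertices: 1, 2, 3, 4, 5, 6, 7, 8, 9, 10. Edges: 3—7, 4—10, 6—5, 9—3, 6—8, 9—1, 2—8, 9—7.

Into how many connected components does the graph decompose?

3

From 1: component {1, 3, 7, 9}.
From 2: component {2, 5, 6, 8}.
From 4: component {4, 10}.
That's 3 components.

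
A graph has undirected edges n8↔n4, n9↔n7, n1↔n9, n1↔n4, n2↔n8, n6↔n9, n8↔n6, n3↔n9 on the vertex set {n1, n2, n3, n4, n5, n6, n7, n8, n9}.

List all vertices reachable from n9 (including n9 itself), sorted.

Start at n9.
Its neighbours: n1, n3, n6, n7.
Then their neighbours: n4, n8.
Then next layer: n2.
Nothing further is reachable.

n1, n2, n3, n4, n6, n7, n8, n9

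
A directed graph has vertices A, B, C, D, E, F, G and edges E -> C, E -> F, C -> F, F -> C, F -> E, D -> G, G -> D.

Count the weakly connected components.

From A: component {A}.
From B: component {B}.
From C: component {C, E, F}.
From D: component {D, G}.
That's 4 components.

4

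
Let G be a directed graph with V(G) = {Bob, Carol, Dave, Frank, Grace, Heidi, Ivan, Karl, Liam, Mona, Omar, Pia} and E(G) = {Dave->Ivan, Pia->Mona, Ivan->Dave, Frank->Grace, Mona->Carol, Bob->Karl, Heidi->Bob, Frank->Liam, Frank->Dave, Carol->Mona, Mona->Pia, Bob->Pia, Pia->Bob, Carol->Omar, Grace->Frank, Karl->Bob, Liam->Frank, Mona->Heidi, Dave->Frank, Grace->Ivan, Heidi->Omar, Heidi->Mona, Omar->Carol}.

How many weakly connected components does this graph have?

2

From Bob: component {Bob, Carol, Heidi, Karl, Mona, Omar, Pia}.
From Dave: component {Dave, Frank, Grace, Ivan, Liam}.
That's 2 components.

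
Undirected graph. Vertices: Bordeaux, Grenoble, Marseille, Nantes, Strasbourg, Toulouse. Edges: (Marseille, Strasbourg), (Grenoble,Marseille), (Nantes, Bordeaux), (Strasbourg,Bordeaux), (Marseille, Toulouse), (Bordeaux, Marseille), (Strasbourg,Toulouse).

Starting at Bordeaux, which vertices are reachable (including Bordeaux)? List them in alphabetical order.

Bordeaux, Grenoble, Marseille, Nantes, Strasbourg, Toulouse

Start at Bordeaux.
Its neighbours: Marseille, Nantes, Strasbourg.
Then their neighbours: Grenoble, Toulouse.
Every vertex is now reached.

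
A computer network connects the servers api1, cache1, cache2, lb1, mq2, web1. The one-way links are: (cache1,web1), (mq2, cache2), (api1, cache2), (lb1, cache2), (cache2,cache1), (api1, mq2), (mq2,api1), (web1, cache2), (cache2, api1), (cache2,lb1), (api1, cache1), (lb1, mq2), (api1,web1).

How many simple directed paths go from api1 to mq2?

4

api1→cache1→web1→cache2→lb1→mq2
api1→cache2→lb1→mq2
api1→mq2
api1→web1→cache2→lb1→mq2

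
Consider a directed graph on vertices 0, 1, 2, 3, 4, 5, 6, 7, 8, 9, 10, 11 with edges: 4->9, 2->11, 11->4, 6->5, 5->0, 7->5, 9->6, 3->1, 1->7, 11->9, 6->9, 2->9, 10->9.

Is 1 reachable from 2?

No

Explore from 2.
Distance 1: reach 9, 11.
Distance 2: reach 4, 6.
Distance 3: reach 5.
Distance 4: reach 0.
The search from 2 is exhausted; no directed path reaches 1.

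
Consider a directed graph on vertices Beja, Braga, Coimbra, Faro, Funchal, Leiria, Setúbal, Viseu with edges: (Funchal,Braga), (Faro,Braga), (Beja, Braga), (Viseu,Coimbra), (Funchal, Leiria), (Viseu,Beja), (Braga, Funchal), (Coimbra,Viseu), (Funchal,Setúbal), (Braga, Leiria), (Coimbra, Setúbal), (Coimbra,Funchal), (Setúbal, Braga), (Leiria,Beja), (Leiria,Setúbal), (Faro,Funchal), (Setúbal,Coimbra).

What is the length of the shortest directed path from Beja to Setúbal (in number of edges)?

Distance 0: Beja.
Distance 1: Braga.
Distance 2: Funchal, Leiria.
Distance 3: Setúbal — contains Setúbal.

3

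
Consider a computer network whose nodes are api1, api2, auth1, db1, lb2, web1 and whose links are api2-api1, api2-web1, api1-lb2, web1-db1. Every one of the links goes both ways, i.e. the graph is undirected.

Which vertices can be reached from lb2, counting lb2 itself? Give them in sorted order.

Start at lb2.
Its neighbours: api1.
Then their neighbours: api2.
Then next layer: web1.
Then next layer: db1.
Nothing further is reachable.

api1, api2, db1, lb2, web1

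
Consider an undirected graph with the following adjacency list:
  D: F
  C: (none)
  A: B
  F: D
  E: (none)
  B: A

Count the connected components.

4

From A: component {A, B}.
From C: component {C}.
From D: component {D, F}.
From E: component {E}.
That's 4 components.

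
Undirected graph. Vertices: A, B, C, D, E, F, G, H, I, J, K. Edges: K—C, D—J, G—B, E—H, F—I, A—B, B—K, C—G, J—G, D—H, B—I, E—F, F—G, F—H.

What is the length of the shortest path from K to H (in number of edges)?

Distance 0: K.
Distance 1: B, C.
Distance 2: A, G, I.
Distance 3: F, J.
Distance 4: D, E, H — contains H.

4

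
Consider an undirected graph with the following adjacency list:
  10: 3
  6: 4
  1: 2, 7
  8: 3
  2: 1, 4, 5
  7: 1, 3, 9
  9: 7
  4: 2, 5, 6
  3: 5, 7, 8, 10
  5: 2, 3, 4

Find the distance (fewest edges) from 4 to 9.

4

Distance 0: 4.
Distance 1: 2, 5, 6.
Distance 2: 1, 3.
Distance 3: 7, 8, 10.
Distance 4: 9 — contains 9.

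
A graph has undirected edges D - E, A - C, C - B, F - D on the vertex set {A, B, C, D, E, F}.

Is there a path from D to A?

No

Explore from D.
Distance 1: reach E, F.
The search is exhausted without reaching A; it lies in a different component.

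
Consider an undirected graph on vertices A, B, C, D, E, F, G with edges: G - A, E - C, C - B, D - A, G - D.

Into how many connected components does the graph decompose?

3

From A: component {A, D, G}.
From B: component {B, C, E}.
From F: component {F}.
That's 3 components.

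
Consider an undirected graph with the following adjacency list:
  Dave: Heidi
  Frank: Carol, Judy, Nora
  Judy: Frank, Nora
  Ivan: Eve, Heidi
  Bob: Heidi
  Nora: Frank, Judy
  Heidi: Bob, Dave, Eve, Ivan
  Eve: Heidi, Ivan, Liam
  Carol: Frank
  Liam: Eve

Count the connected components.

From Bob: component {Bob, Dave, Eve, Heidi, Ivan, Liam}.
From Carol: component {Carol, Frank, Judy, Nora}.
That's 2 components.

2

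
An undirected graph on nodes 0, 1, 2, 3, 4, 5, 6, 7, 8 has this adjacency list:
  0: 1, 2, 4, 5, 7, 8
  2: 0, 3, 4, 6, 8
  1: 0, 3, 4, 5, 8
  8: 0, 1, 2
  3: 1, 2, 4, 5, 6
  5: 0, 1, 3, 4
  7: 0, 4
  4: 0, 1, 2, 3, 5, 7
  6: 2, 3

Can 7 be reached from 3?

Yes

Explore from 3.
Distance 1: reach 1, 2, 4, 5, 6.
Distance 2: reach 0, 7, 8.
Found 7.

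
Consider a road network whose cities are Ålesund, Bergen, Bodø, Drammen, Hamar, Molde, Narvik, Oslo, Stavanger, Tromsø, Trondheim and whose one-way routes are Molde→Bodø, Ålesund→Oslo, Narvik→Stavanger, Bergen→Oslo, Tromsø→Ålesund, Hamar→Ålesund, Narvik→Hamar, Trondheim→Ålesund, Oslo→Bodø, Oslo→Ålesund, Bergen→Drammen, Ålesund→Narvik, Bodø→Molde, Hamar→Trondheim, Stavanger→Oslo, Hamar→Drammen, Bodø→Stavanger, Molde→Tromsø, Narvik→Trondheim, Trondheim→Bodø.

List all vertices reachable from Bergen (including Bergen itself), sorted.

Ålesund, Bergen, Bodø, Drammen, Hamar, Molde, Narvik, Oslo, Stavanger, Tromsø, Trondheim

Start at Bergen.
Its neighbours: Drammen, Oslo.
Then their neighbours: Ålesund, Bodø.
Then next layer: Molde, Narvik, Stavanger.
Then next layer: Hamar, Tromsø, Trondheim.
Every vertex is now reached.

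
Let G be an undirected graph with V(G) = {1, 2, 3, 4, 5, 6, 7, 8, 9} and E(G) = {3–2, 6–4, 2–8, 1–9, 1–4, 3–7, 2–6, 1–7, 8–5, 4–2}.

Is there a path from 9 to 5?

Explore from 9.
Distance 1: reach 1.
Distance 2: reach 4, 7.
Distance 3: reach 2, 3, 6.
Distance 4: reach 8.
Distance 5: reach 5.
Found 5.

Yes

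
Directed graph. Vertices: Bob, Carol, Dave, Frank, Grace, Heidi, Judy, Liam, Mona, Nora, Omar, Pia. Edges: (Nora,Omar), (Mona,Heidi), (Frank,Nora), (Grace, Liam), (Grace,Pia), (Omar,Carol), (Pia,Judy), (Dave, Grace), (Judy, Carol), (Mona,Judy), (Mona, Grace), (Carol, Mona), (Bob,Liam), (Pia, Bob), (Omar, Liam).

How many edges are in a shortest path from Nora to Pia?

Distance 0: Nora.
Distance 1: Omar.
Distance 2: Carol, Liam.
Distance 3: Mona.
Distance 4: Grace, Heidi, Judy.
Distance 5: Pia — contains Pia.

5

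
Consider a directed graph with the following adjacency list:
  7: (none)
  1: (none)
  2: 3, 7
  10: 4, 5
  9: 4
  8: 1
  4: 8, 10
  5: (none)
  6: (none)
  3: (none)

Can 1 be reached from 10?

Explore from 10.
Distance 1: reach 4, 5.
Distance 2: reach 8.
Distance 3: reach 1.
Found 1.

Yes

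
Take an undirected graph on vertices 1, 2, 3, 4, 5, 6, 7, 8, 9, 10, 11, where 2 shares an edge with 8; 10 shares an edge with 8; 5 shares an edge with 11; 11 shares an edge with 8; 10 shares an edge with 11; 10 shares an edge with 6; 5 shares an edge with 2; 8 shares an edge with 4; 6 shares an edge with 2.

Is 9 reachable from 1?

1 has no edges, so nothing is reachable from it.

No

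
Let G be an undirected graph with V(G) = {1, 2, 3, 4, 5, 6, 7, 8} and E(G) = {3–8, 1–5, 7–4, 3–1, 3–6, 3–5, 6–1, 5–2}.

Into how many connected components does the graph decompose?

2

From 1: component {1, 2, 3, 5, 6, 8}.
From 4: component {4, 7}.
That's 2 components.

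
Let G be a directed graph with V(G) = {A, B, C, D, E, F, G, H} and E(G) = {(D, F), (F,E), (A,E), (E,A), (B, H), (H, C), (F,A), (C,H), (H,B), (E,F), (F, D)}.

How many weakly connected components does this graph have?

3

From A: component {A, D, E, F}.
From B: component {B, C, H}.
From G: component {G}.
That's 3 components.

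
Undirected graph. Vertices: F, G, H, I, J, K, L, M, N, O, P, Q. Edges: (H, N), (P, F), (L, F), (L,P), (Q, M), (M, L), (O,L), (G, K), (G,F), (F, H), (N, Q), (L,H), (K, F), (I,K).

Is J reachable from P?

No

Explore from P.
Distance 1: reach F, L.
Distance 2: reach G, H, K, M, O.
Distance 3: reach I, N, Q.
The search is exhausted without reaching J; it lies in a different component.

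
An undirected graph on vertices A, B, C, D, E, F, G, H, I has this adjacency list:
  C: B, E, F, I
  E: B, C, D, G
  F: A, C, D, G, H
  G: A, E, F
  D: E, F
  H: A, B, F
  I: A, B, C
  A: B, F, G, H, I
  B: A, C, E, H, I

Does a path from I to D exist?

Yes

Explore from I.
Distance 1: reach A, B, C.
Distance 2: reach E, F, G, H.
Distance 3: reach D.
Found D.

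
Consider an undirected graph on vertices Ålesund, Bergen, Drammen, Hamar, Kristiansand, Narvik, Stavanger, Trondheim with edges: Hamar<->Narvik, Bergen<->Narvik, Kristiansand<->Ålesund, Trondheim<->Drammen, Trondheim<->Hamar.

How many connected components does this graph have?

From Ålesund: component {Ålesund, Kristiansand}.
From Bergen: component {Bergen, Drammen, Hamar, Narvik, Trondheim}.
From Stavanger: component {Stavanger}.
That's 3 components.

3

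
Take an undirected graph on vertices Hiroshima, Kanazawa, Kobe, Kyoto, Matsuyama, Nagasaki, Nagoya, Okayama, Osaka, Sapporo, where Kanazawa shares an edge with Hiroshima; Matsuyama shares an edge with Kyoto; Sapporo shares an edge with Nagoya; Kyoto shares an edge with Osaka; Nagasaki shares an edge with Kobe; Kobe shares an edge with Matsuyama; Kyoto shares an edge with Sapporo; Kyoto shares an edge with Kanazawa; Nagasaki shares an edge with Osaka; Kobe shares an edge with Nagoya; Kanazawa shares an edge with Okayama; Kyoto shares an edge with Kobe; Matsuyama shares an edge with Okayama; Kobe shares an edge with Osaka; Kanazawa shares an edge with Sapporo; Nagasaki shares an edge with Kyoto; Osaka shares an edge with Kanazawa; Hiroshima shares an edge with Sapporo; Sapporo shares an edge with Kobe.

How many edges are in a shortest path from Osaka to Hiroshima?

2

Distance 0: Osaka.
Distance 1: Kanazawa, Kobe, Kyoto, Nagasaki.
Distance 2: Hiroshima, Matsuyama, Nagoya, Okayama, Sapporo — contains Hiroshima.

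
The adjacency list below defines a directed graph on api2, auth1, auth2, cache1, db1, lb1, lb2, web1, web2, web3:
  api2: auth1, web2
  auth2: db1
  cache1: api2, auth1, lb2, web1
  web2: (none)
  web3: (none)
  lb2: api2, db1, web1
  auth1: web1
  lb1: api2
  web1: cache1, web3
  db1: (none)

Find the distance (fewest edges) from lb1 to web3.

Distance 0: lb1.
Distance 1: api2.
Distance 2: auth1, web2.
Distance 3: web1.
Distance 4: cache1, web3 — contains web3.

4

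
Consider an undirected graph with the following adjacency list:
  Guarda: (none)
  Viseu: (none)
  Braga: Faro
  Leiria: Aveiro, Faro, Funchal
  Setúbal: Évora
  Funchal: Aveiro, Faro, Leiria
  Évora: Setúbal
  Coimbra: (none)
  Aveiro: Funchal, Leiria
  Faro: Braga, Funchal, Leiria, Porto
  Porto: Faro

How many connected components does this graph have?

From Aveiro: component {Aveiro, Braga, Faro, Funchal, Leiria, Porto}.
From Coimbra: component {Coimbra}.
From Évora: component {Évora, Setúbal}.
From Guarda: component {Guarda}.
From Viseu: component {Viseu}.
That's 5 components.

5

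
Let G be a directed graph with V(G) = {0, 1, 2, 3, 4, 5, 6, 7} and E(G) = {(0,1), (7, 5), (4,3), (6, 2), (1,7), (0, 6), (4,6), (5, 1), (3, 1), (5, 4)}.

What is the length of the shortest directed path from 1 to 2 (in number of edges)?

5

Distance 0: 1.
Distance 1: 7.
Distance 2: 5.
Distance 3: 4.
Distance 4: 3, 6.
Distance 5: 2 — contains 2.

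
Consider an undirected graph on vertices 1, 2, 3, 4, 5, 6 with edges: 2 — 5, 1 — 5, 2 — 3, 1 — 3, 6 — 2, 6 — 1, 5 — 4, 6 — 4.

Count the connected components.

1

From 1: component {1, 2, 3, 4, 5, 6}.
That's 1 component.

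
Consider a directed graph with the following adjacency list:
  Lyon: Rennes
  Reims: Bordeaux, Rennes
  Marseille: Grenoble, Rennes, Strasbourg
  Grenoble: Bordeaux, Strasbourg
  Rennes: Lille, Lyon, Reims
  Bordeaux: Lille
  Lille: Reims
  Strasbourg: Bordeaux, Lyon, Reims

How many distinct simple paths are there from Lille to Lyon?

1

Lille→Reims→Rennes→Lyon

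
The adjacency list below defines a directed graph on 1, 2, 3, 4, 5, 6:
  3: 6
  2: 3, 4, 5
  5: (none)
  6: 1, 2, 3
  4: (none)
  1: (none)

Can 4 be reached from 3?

Explore from 3.
Distance 1: reach 6.
Distance 2: reach 1, 2.
Distance 3: reach 4, 5.
Found 4.

Yes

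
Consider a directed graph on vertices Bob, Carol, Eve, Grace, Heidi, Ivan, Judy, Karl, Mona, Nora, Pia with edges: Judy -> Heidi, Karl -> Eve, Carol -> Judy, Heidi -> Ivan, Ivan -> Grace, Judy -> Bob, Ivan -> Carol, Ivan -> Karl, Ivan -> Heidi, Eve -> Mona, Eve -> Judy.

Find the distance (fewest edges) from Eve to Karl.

Distance 0: Eve.
Distance 1: Judy, Mona.
Distance 2: Bob, Heidi.
Distance 3: Ivan.
Distance 4: Carol, Grace, Karl — contains Karl.

4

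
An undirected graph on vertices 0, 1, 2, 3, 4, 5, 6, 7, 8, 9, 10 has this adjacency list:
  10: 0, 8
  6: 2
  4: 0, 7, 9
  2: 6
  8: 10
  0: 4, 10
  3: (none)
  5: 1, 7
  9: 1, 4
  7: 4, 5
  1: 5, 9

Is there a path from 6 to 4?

Explore from 6.
Distance 1: reach 2.
The search is exhausted without reaching 4; it lies in a different component.

No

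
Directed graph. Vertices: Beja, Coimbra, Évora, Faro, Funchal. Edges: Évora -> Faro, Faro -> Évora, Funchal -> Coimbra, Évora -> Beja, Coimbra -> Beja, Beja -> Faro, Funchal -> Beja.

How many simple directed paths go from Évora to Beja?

1

Évora→Beja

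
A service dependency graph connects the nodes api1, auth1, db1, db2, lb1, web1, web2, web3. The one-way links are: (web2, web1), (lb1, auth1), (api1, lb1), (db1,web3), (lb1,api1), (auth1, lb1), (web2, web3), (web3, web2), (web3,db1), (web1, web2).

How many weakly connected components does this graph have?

3

From api1: component {api1, auth1, lb1}.
From db1: component {db1, web1, web2, web3}.
From db2: component {db2}.
That's 3 components.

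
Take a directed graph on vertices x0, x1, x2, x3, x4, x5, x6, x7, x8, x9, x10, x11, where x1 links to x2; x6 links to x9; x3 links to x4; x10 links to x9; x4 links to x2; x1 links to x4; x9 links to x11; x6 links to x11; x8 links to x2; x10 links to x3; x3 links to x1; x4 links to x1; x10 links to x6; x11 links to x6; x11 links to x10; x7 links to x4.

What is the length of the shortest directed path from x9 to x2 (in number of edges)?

5

Distance 0: x9.
Distance 1: x11.
Distance 2: x6, x10.
Distance 3: x3.
Distance 4: x1, x4.
Distance 5: x2 — contains x2.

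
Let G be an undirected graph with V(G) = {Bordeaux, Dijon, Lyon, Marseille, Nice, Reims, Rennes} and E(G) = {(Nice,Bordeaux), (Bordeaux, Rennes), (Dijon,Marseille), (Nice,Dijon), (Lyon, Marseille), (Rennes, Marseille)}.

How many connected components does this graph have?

2

From Bordeaux: component {Bordeaux, Dijon, Lyon, Marseille, Nice, Rennes}.
From Reims: component {Reims}.
That's 2 components.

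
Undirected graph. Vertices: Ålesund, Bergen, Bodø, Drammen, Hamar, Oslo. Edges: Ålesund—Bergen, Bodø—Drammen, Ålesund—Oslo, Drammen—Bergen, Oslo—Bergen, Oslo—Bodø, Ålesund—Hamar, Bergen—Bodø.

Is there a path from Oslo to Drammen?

Explore from Oslo.
Distance 1: reach Ålesund, Bergen, Bodø.
Distance 2: reach Drammen, Hamar.
Found Drammen.

Yes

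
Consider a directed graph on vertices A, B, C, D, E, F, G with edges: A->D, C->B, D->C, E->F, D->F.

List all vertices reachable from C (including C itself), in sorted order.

B, C

Start at C.
Its neighbours: B.
Nothing further is reachable.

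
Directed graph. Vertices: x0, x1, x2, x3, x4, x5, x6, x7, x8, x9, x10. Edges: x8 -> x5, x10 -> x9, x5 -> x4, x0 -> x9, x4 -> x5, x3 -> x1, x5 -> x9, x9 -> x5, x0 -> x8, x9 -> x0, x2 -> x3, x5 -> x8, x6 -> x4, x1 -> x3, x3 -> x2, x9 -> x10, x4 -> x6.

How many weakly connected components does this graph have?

3

From x0: component {x0, x4, x5, x6, x8, x9, x10}.
From x1: component {x1, x2, x3}.
From x7: component {x7}.
That's 3 components.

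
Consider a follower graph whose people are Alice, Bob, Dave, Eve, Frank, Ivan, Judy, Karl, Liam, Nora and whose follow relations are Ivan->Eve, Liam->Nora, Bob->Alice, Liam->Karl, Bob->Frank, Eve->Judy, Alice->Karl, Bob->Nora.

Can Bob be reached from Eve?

No

Explore from Eve.
Distance 1: reach Judy.
The search from Eve is exhausted; no directed path reaches Bob.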